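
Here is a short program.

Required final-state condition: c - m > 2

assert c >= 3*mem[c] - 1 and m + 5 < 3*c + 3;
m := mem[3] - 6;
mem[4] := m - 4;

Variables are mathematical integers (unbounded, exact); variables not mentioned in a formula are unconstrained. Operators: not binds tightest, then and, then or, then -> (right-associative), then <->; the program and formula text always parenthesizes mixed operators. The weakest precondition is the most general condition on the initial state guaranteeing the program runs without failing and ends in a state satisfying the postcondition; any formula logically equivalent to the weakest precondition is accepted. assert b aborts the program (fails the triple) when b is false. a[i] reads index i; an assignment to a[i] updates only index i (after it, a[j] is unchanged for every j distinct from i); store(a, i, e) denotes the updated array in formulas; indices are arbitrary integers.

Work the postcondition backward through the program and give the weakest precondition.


Working backward. After the program, the postcondition c - m > 2 must hold; in canonical form it is c > m + 2.
Before mem[4] := m - 4: c > m + 2
Before m := mem[3] - 6: c > mem[3] - 4
Before assert c >= 3*mem[c] - 1 and m + 5 < 3*c + 3: c >= 3*mem[c] - 1 and m < 3*c - 2 and c > mem[3] - 4
Answer: WP = c >= 3*mem[c] - 1 and m < 3*c - 2 and c > mem[3] - 4


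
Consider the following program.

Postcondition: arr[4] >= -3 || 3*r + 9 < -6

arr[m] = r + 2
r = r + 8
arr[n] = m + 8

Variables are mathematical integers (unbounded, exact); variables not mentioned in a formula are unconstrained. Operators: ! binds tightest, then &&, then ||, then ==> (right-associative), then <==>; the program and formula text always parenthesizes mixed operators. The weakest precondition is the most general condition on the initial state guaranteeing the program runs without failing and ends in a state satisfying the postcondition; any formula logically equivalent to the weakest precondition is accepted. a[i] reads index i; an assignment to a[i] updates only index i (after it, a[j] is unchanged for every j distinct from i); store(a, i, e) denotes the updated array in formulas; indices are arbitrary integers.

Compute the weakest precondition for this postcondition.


Working backward. After the program, the postcondition arr[4] >= -3 || 3*r + 9 < -6 must hold; in canonical form it is arr[4] >= -3 || 3*r < -15.
Before arr[n] := m + 8: store(arr, n, m + 8)[4] >= -3 || 3*r < -15
Before r := r + 8: store(arr, n, m + 8)[4] >= -3 || 3*r < -39
Before arr[m] := r + 2: store(store(arr, m, r + 2), n, m + 8)[4] >= -3 || 3*r < -39
Answer: WP = store(store(arr, m, r + 2), n, m + 8)[4] >= -3 || 3*r < -39


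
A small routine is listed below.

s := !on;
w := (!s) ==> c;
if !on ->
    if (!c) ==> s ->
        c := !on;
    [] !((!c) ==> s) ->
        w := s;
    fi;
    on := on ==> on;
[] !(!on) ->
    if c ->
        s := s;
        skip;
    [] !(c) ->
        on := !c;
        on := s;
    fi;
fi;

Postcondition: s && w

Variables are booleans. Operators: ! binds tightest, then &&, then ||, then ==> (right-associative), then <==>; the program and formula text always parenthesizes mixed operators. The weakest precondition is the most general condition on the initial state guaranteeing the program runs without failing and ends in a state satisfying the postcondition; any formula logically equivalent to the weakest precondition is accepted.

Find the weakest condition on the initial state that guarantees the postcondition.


Working backward. After the program, s && w must hold.
Then branch requires (((!c) ==> s) ==> (s && w)) && ((!((!c) ==> s)) ==> s); else branch requires (c ==> (s && w)) && ((!c) ==> (s && w)).
Before the if: ((!on) ==> ((((!c) ==> s) ==> (s && w)) && ((!((!c) ==> s)) ==> s))) && (on ==> ((c ==> (s && w)) && ((!c) ==> (s && w))))
Before w := (!s) ==> c: ((!on) ==> ((((!c) ==> s) ==> (s && ((!s) ==> c))) && ((!((!c) ==> s)) ==> s))) && (on ==> ((c ==> (s && ((!s) ==> c))) && ((!c) ==> (s && ((!s) ==> c)))))
Before s := !on: ((!on) ==> ((((!c) ==> (!on)) ==> ((!on) && (on ==> c))) && ((!((!c) ==> (!on))) ==> (!on)))) && (on ==> ((c ==> ((!on) && (on ==> c))) && ((!c) ==> ((!on) && (on ==> c)))))
Answer: WP = ((!on) ==> ((((!c) ==> (!on)) ==> ((!on) && (on ==> c))) && ((!((!c) ==> (!on))) ==> (!on)))) && (on ==> ((c ==> ((!on) && (on ==> c))) && ((!c) ==> ((!on) && (on ==> c)))))


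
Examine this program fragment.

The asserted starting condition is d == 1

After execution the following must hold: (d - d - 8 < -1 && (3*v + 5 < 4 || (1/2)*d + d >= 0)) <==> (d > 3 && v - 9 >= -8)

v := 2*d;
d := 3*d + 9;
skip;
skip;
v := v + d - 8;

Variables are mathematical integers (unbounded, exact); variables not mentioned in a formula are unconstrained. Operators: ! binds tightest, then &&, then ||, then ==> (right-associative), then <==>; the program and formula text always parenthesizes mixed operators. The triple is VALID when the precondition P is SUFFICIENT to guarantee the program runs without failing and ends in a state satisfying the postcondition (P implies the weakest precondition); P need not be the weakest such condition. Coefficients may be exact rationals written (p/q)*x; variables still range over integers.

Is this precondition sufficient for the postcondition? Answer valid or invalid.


Working backward. After the program, the postcondition (d - d - 8 < -1 && (3*v + 5 < 4 || (1/2)*d + d >= 0)) <==> (d > 3 && v - 9 >= -8) must hold; in canonical form it is (3*v < -1 || (3/2)*d >= 0) <==> (d > 3 && v >= 1).
Before v := v + d - 8: (3*d + 3*v < 23 || (3/2)*d >= 0) <==> (d > 3 && d + v >= 9)
Before skip: (3*d + 3*v < 23 || (3/2)*d >= 0) <==> (d > 3 && d + v >= 9)
Before skip: (3*d + 3*v < 23 || (3/2)*d >= 0) <==> (d > 3 && d + v >= 9)
Before d := 3*d + 9: (9*d + 3*v < -4 || (9/2)*d >= -27/2) <==> (3*d > -6 && 3*d + v >= 0)
Before v := 2*d: (15*d < -4 || (9/2)*d >= -27/2) <==> (3*d > -6 && 5*d >= 0)
The weakest precondition is (15*d < -4 || (9/2)*d >= -27/2) <==> (3*d > -6 && 5*d >= 0).
Check whether d == 1 implies it.
Every state satisfying the precondition satisfies the weakest precondition: the implication holds.
Answer: valid


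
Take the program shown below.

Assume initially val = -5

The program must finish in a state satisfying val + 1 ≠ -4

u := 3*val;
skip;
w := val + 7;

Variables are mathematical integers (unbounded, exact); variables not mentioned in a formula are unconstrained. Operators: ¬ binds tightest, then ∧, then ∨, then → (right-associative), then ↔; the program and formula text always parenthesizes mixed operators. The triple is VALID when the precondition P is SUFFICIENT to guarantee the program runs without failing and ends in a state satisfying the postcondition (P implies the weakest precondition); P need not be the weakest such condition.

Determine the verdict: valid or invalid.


Working backward. After the program, the postcondition val + 1 ≠ -4 must hold; in canonical form it is val ≠ -5.
Before w := val + 7: val ≠ -5
Before skip: val ≠ -5
Before u := 3*val: val ≠ -5
The weakest precondition is val ≠ -5.
Check whether val = -5 implies it.
Countermodel: at the initial state val = -5, the precondition holds but the weakest precondition fails.
Answer: invalid


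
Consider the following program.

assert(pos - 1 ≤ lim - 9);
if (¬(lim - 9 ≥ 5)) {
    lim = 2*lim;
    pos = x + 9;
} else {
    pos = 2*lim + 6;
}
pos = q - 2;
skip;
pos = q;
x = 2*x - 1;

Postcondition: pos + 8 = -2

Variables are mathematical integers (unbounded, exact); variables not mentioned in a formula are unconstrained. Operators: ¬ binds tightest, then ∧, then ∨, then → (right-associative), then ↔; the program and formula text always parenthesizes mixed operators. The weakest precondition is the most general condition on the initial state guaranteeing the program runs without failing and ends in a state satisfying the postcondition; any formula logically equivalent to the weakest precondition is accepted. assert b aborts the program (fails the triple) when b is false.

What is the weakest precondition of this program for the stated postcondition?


Working backward. After the program, the postcondition pos + 8 = -2 must hold; in canonical form it is pos = -10.
Before x := 2*x - 1: pos = -10
Before pos := q: q = -10
Before skip: q = -10
Before pos := q - 2: q = -10
Then branch requires q = -10; else branch requires q = -10.
Before the if: ((¬(lim ≥ 14)) → q = -10) ∧ (lim ≥ 14 → q = -10)
Before assert pos - 1 ≤ lim - 9: pos ≤ lim - 8 ∧ ((¬(lim ≥ 14)) → q = -10) ∧ (lim ≥ 14 → q = -10)
Answer: WP = pos ≤ lim - 8 ∧ ((¬(lim ≥ 14)) → q = -10) ∧ (lim ≥ 14 → q = -10)


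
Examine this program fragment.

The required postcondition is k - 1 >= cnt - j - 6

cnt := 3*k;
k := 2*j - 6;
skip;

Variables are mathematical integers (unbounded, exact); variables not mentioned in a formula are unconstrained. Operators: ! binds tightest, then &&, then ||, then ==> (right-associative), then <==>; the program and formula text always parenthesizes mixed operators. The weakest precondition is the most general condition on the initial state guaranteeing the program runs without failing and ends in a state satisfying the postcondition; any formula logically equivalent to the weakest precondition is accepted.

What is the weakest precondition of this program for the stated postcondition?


Working backward. After the program, the postcondition k - 1 >= cnt - j - 6 must hold; in canonical form it is j + k >= cnt - 5.
Before skip: j + k >= cnt - 5
Before k := 2*j - 6: 3*j >= cnt + 1
Before cnt := 3*k: 3*j >= 3*k + 1
Answer: WP = 3*j >= 3*k + 1


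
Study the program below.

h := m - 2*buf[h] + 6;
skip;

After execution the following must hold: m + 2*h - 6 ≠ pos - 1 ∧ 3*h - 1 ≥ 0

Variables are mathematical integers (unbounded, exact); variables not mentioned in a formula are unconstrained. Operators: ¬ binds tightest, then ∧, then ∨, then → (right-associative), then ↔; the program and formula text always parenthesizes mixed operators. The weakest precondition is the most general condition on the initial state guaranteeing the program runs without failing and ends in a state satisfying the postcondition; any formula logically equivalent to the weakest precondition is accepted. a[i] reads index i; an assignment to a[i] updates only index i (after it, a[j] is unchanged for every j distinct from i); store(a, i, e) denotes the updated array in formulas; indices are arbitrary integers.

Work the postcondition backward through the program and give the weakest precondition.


Working backward. After the program, the postcondition m + 2*h - 6 ≠ pos - 1 ∧ 3*h - 1 ≥ 0 must hold; in canonical form it is 2*h + m ≠ pos + 5 ∧ 3*h ≥ 1.
Before skip: 2*h + m ≠ pos + 5 ∧ 3*h ≥ 1
Before h := m - 2*buf[h] + 6: 3*m ≠ 4*buf[h] + pos - 7 ∧ 3*m ≥ 6*buf[h] - 17
Answer: WP = 3*m ≠ 4*buf[h] + pos - 7 ∧ 3*m ≥ 6*buf[h] - 17


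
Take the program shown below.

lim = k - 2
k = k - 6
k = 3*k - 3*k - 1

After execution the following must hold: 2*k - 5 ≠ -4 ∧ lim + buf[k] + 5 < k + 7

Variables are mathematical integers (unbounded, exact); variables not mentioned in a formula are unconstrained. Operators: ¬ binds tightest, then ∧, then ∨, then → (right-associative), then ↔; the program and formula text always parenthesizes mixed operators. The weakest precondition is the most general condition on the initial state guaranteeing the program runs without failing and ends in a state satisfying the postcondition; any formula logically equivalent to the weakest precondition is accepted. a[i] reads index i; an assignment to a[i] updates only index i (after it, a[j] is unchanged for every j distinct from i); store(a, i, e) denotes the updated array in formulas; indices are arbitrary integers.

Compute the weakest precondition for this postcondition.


Working backward. After the program, the postcondition 2*k - 5 ≠ -4 ∧ lim + buf[k] + 5 < k + 7 must hold; in canonical form it is 2*k ≠ 1 ∧ buf[k] + lim < k + 2.
Before k := 3*k - 3*k - 1: buf[-1] + lim < 1
Before k := k - 6: buf[-1] + lim < 1
Before lim := k - 2: buf[-1] + k < 3
Answer: WP = buf[-1] + k < 3


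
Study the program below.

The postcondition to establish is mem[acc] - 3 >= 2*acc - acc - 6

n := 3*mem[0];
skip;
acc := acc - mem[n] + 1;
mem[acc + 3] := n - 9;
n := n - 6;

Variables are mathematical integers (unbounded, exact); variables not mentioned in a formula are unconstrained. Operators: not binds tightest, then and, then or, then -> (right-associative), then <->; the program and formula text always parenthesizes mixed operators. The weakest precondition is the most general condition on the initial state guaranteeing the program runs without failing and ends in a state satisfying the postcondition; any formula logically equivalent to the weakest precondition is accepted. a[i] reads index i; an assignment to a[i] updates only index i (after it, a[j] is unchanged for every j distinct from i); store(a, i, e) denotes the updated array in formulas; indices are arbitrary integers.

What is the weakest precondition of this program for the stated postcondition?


Working backward. After the program, the postcondition mem[acc] - 3 >= 2*acc - acc - 6 must hold; in canonical form it is mem[acc] >= acc - 3.
Before n := n - 6: mem[acc] >= acc - 3
Before mem[acc + 3] := n - 9: store(mem, acc + 3, n - 9)[acc] >= acc - 3
Before acc := acc - mem[n] + 1: mem[n] + store(mem, -mem[n] + acc + 4, n - 9)[-mem[n] + acc + 1] >= acc - 2
Before skip: mem[n] + store(mem, -mem[n] + acc + 4, n - 9)[-mem[n] + acc + 1] >= acc - 2
Before n := 3*mem[0]: mem[3*mem[0]] + store(mem, -mem[3*mem[0]] + acc + 4, 3*mem[0] - 9)[-mem[3*mem[0]] + acc + 1] >= acc - 2
Answer: WP = mem[3*mem[0]] + store(mem, -mem[3*mem[0]] + acc + 4, 3*mem[0] - 9)[-mem[3*mem[0]] + acc + 1] >= acc - 2


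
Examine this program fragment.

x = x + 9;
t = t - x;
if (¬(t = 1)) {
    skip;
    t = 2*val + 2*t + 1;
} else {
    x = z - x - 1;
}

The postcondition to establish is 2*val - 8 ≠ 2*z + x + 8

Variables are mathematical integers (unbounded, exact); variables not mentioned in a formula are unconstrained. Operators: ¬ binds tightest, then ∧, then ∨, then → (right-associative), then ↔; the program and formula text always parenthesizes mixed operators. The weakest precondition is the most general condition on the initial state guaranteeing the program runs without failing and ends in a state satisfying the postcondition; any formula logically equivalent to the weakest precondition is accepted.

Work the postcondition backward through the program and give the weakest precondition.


Working backward. After the program, the postcondition 2*val - 8 ≠ 2*z + x + 8 must hold; in canonical form it is 2*val ≠ x + 2*z + 16.
Then branch requires 2*val ≠ x + 2*z + 16; else branch requires 2*val + x ≠ 3*z + 15.
Before the if: ((¬(t = 1)) → 2*val ≠ x + 2*z + 16) ∧ (t = 1 → 2*val + x ≠ 3*z + 15)
Before t := t - x: ((¬(t = x + 1)) → 2*val ≠ x + 2*z + 16) ∧ (t = x + 1 → 2*val + x ≠ 3*z + 15)
Before x := x + 9: ((¬(t = x + 10)) → 2*val ≠ x + 2*z + 25) ∧ (t = x + 10 → 2*val + x ≠ 3*z + 6)
Answer: WP = ((¬(t = x + 10)) → 2*val ≠ x + 2*z + 25) ∧ (t = x + 10 → 2*val + x ≠ 3*z + 6)


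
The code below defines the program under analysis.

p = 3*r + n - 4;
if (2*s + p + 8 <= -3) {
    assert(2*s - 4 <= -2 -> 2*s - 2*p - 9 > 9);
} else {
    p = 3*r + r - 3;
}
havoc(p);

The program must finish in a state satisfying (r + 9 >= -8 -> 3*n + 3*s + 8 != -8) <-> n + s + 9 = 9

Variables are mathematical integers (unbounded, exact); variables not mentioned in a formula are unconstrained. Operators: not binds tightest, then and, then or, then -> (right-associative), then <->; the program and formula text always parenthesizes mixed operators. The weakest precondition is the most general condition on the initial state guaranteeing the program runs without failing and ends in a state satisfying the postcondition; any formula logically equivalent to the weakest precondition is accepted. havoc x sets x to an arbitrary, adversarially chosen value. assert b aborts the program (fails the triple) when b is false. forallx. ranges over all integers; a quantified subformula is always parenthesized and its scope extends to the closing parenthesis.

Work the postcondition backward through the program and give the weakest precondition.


Working backward. After the program, the postcondition (r + 9 >= -8 -> 3*n + 3*s + 8 != -8) <-> n + s + 9 = 9 must hold; in canonical form it is (r >= -17 -> 3*n + 3*s != -16) <-> n + s = 0.
Before havoc p: (r >= -17 -> 3*n + 3*s != -16) <-> n + s = 0
Then branch requires (2*s <= 2 -> 2*s > 2*p + 18) and ((r >= -17 -> 3*n + 3*s != -16) <-> n + s = 0); else branch requires (r >= -17 -> 3*n + 3*s != -16) <-> n + s = 0.
Before the if: (p + 2*s <= -11 -> ((2*s <= 2 -> 2*s > 2*p + 18) and ((r >= -17 -> 3*n + 3*s != -16) <-> n + s = 0))) and ((not (p + 2*s <= -11)) -> ((r >= -17 -> 3*n + 3*s != -16) <-> n + s = 0))
Before p := 3*r + n - 4: (n + 3*r + 2*s <= -7 -> ((2*s <= 2 -> 2*s > 2*n + 6*r + 10) and ((r >= -17 -> 3*n + 3*s != -16) <-> n + s = 0))) and ((not (n + 3*r + 2*s <= -7)) -> ((r >= -17 -> 3*n + 3*s != -16) <-> n + s = 0))
Answer: WP = (n + 3*r + 2*s <= -7 -> ((2*s <= 2 -> 2*s > 2*n + 6*r + 10) and ((r >= -17 -> 3*n + 3*s != -16) <-> n + s = 0))) and ((not (n + 3*r + 2*s <= -7)) -> ((r >= -17 -> 3*n + 3*s != -16) <-> n + s = 0))


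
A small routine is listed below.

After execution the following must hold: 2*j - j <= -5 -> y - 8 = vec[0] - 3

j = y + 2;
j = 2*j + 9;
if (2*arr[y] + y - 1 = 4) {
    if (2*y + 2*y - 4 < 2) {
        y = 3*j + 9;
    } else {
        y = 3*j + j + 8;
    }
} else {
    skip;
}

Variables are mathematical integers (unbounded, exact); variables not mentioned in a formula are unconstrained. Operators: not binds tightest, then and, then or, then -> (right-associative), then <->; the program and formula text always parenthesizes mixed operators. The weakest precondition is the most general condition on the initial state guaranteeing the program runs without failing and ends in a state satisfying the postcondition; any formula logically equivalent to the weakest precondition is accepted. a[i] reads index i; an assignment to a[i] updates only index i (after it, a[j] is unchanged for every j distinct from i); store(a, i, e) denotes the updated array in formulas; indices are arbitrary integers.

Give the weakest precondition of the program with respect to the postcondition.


Working backward. After the program, the postcondition 2*j - j <= -5 -> y - 8 = vec[0] - 3 must hold; in canonical form it is j <= -5 -> y = vec[0] + 5.
Then branch requires (4*y < 6 -> (j <= -5 -> 3*j = vec[0] - 4)) and ((not (4*y < 6)) -> (j <= -5 -> 4*j = vec[0] - 3)); else branch requires j <= -5 -> y = vec[0] + 5.
Before the if: (2*arr[y] + y = 5 -> ((4*y < 6 -> (j <= -5 -> 3*j = vec[0] - 4)) and ((not (4*y < 6)) -> (j <= -5 -> 4*j = vec[0] - 3)))) and ((not (2*arr[y] + y = 5)) -> (j <= -5 -> y = vec[0] + 5))
Before j := 2*j + 9: (2*arr[y] + y = 5 -> ((4*y < 6 -> (2*j <= -14 -> 6*j = vec[0] - 31)) and ((not (4*y < 6)) -> (2*j <= -14 -> 8*j = vec[0] - 39)))) and ((not (2*arr[y] + y = 5)) -> (2*j <= -14 -> y = vec[0] + 5))
Before j := y + 2: (2*arr[y] + y = 5 -> ((4*y < 6 -> (2*y <= -18 -> 6*y = vec[0] - 43)) and ((not (4*y < 6)) -> (2*y <= -18 -> 8*y = vec[0] - 55)))) and ((not (2*arr[y] + y = 5)) -> (2*y <= -18 -> y = vec[0] + 5))
Answer: WP = (2*arr[y] + y = 5 -> ((4*y < 6 -> (2*y <= -18 -> 6*y = vec[0] - 43)) and ((not (4*y < 6)) -> (2*y <= -18 -> 8*y = vec[0] - 55)))) and ((not (2*arr[y] + y = 5)) -> (2*y <= -18 -> y = vec[0] + 5))


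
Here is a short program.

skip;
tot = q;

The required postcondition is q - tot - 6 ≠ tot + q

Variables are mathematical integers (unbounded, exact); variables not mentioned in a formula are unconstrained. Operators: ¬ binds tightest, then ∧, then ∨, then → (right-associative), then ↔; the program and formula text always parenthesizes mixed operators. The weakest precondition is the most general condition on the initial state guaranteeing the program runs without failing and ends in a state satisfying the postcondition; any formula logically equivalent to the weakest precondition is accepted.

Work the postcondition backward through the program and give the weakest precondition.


Working backward. After the program, the postcondition q - tot - 6 ≠ tot + q must hold; in canonical form it is 2*tot ≠ -6.
Before tot := q: 2*q ≠ -6
Before skip: 2*q ≠ -6
Answer: WP = 2*q ≠ -6


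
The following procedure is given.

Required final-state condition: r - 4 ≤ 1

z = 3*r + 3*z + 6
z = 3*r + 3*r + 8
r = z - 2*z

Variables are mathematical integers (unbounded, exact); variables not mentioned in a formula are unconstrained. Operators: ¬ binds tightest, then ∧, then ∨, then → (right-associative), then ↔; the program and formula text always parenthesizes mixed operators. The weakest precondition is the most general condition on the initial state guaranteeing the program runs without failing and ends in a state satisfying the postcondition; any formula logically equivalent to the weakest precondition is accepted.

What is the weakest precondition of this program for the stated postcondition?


Working backward. After the program, the postcondition r - 4 ≤ 1 must hold; in canonical form it is r ≤ 5.
Before r := z - 2*z: z ≥ -5
Before z := 3*r + 3*r + 8: 6*r ≥ -13
Before z := 3*r + 3*z + 6: 6*r ≥ -13
Answer: WP = 6*r ≥ -13


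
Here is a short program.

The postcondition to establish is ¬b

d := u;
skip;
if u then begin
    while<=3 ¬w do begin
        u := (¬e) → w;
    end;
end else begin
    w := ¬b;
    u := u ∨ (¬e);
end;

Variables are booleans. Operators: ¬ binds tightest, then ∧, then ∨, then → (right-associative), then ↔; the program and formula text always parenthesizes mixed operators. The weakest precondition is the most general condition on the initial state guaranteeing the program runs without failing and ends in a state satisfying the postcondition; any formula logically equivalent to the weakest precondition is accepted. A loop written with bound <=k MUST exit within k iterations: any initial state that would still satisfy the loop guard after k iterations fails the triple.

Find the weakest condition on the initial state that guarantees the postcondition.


Working backward. After the program, ¬b must hold.
Then branch requires ((¬w) → (((¬w) → (((¬w) → (w ∧ (¬b))) ∧ (w → (¬b)))) ∧ (w → (¬b)))) ∧ (w → (¬b)); else branch requires ¬b.
Before the if: (u → (((¬w) → (((¬w) → (((¬w) → (w ∧ (¬b))) ∧ (w → (¬b)))) ∧ (w → (¬b)))) ∧ (w → (¬b)))) ∧ ((¬u) → (¬b))
Before skip: (u → (((¬w) → (((¬w) → (((¬w) → (w ∧ (¬b))) ∧ (w → (¬b)))) ∧ (w → (¬b)))) ∧ (w → (¬b)))) ∧ ((¬u) → (¬b))
Before d := u: (u → (((¬w) → (((¬w) → (((¬w) → (w ∧ (¬b))) ∧ (w → (¬b)))) ∧ (w → (¬b)))) ∧ (w → (¬b)))) ∧ ((¬u) → (¬b))
Answer: WP = (u → (((¬w) → (((¬w) → (((¬w) → (w ∧ (¬b))) ∧ (w → (¬b)))) ∧ (w → (¬b)))) ∧ (w → (¬b)))) ∧ ((¬u) → (¬b))


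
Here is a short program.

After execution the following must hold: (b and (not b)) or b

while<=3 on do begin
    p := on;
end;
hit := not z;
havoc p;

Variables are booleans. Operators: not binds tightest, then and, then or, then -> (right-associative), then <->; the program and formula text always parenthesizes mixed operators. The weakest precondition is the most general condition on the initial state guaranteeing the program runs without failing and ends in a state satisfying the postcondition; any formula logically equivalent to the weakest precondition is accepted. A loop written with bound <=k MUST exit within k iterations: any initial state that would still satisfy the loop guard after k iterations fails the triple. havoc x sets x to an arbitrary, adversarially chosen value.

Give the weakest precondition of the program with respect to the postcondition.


Working backward. After the program, the postcondition (b and (not b)) or b must hold; in canonical form it is b.
Before havoc p: b
Before hit := not z: b
Before the loop (bound <=3), unroll the exhaustion recursion (WP_0 = exit-now case; WP_j = one more guarded iteration, up to j = 3):
  WP_0: (not on) and b
  WP_1: (on -> ((not on) and b)) and ((not on) -> b)
  WP_2: (on -> ((on -> ((not on) and b)) and ((not on) -> b))) and ((not on) -> b)
  WP_3: (on -> ((on -> ((on -> ((not on) and b)) and ((not on) -> b))) and ((not on) -> b))) and ((not on) -> b)
So before the loop: (on -> ((on -> ((on -> ((not on) and b)) and ((not on) -> b))) and ((not on) -> b))) and ((not on) -> b)
Answer: WP = (on -> ((on -> ((on -> ((not on) and b)) and ((not on) -> b))) and ((not on) -> b))) and ((not on) -> b)


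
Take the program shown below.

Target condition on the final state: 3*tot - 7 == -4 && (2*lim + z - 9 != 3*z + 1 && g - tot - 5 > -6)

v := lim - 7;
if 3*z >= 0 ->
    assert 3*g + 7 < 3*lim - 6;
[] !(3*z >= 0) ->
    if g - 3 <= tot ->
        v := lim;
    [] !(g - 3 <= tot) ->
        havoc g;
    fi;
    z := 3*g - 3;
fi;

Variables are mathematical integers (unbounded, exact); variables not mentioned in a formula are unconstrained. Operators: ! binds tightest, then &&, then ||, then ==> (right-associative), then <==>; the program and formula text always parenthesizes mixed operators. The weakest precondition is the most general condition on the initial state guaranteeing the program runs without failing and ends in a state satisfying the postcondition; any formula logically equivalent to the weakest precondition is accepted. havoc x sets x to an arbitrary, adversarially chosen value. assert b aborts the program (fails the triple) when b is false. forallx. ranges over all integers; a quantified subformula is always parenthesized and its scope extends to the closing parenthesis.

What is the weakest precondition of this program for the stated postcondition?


Working backward. After the program, the postcondition 3*tot - 7 == -4 && (2*lim + z - 9 != 3*z + 1 && g - tot - 5 > -6) must hold; in canonical form it is 3*tot == 3 && 2*lim != 2*z + 10 && g > tot - 1.
Then branch requires 3*g < 3*lim - 13 && 3*tot == 3 && 2*lim != 2*z + 10 && g > tot - 1; else branch requires (g <= tot + 3 ==> (3*tot == 3 && 2*lim != 6*g + 4 && g > tot - 1)) && ((!(g <= tot + 3)) ==> (forall g_1. (3*tot == 3 && 2*lim != 6*g_1 + 4 && g_1 > tot - 1))).
Before the if: (3*z >= 0 ==> (3*g < 3*lim - 13 && 3*tot == 3 && 2*lim != 2*z + 10 && g > tot - 1)) && ((!(3*z >= 0)) ==> ((g <= tot + 3 ==> (3*tot == 3 && 2*lim != 6*g + 4 && g > tot - 1)) && ((!(g <= tot + 3)) ==> (forall g_1. (3*tot == 3 && 2*lim != 6*g_1 + 4 && g_1 > tot - 1)))))
Before v := lim - 7: (3*z >= 0 ==> (3*g < 3*lim - 13 && 3*tot == 3 && 2*lim != 2*z + 10 && g > tot - 1)) && ((!(3*z >= 0)) ==> ((g <= tot + 3 ==> (3*tot == 3 && 2*lim != 6*g + 4 && g > tot - 1)) && ((!(g <= tot + 3)) ==> (forall g_1. (3*tot == 3 && 2*lim != 6*g_1 + 4 && g_1 > tot - 1)))))
Answer: WP = (3*z >= 0 ==> (3*g < 3*lim - 13 && 3*tot == 3 && 2*lim != 2*z + 10 && g > tot - 1)) && ((!(3*z >= 0)) ==> ((g <= tot + 3 ==> (3*tot == 3 && 2*lim != 6*g + 4 && g > tot - 1)) && ((!(g <= tot + 3)) ==> (forall g_1. (3*tot == 3 && 2*lim != 6*g_1 + 4 && g_1 > tot - 1)))))


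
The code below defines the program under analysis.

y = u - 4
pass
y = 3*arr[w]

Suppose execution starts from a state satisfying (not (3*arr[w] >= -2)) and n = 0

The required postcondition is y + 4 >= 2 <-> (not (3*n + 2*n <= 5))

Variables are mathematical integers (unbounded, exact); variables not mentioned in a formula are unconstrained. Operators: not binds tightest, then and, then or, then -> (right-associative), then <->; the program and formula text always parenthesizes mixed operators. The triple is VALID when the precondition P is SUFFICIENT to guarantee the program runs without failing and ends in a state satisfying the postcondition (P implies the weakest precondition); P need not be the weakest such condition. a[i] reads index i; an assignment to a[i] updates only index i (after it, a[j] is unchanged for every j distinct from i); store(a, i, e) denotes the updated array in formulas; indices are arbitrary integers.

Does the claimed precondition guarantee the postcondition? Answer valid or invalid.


Working backward. After the program, the postcondition y + 4 >= 2 <-> (not (3*n + 2*n <= 5)) must hold; in canonical form it is y >= -2 <-> (not (5*n <= 5)).
Before y := 3*arr[w]: 3*arr[w] >= -2 <-> (not (5*n <= 5))
Before skip: 3*arr[w] >= -2 <-> (not (5*n <= 5))
Before y := u - 4: 3*arr[w] >= -2 <-> (not (5*n <= 5))
The weakest precondition is 3*arr[w] >= -2 <-> (not (5*n <= 5)).
Check whether (not (3*arr[w] >= -2)) and n = 0 implies it.
Every state satisfying the precondition satisfies the weakest precondition: the implication holds.
Answer: valid


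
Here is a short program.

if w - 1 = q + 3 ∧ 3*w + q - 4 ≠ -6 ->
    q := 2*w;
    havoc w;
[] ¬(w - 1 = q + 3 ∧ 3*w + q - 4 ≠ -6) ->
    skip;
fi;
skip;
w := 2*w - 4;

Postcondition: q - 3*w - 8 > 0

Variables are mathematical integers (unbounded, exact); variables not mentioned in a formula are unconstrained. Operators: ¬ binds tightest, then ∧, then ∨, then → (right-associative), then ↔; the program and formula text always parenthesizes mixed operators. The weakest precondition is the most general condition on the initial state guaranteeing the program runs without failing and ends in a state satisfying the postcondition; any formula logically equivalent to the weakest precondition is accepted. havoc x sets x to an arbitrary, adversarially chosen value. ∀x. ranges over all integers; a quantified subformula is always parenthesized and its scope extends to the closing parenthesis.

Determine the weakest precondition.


Working backward. After the program, the postcondition q - 3*w - 8 > 0 must hold; in canonical form it is q > 3*w + 8.
Before w := 2*w - 4: q > 6*w - 4
Before skip: q > 6*w - 4
Then branch requires ∀w_1. 2*w > 6*w_1 - 4; else branch requires q > 6*w - 4.
Before the if: ((w = q + 4 ∧ q + 3*w ≠ -2) → (∀w_1. 2*w > 6*w_1 - 4)) ∧ ((¬(w = q + 4 ∧ q + 3*w ≠ -2)) → q > 6*w - 4)
Answer: WP = ((w = q + 4 ∧ q + 3*w ≠ -2) → (∀w_1. 2*w > 6*w_1 - 4)) ∧ ((¬(w = q + 4 ∧ q + 3*w ≠ -2)) → q > 6*w - 4)


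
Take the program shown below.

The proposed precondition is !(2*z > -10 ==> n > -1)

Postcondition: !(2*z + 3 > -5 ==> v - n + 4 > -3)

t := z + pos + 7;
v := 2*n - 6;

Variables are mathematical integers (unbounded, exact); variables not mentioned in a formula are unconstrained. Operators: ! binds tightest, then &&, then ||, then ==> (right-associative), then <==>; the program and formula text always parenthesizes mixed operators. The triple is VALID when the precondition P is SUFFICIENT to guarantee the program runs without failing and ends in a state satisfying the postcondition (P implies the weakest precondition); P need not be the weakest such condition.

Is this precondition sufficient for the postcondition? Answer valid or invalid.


Working backward. After the program, the postcondition !(2*z + 3 > -5 ==> v - n + 4 > -3) must hold; in canonical form it is !(2*z > -8 ==> v > n - 7).
Before v := 2*n - 6: !(2*z > -8 ==> n > -1)
Before t := z + pos + 7: !(2*z > -8 ==> n > -1)
The weakest precondition is !(2*z > -8 ==> n > -1).
Check whether !(2*z > -10 ==> n > -1) implies it.
Countermodel: at the initial state n = -1, z = -4, the precondition holds but the weakest precondition fails.
Answer: invalid


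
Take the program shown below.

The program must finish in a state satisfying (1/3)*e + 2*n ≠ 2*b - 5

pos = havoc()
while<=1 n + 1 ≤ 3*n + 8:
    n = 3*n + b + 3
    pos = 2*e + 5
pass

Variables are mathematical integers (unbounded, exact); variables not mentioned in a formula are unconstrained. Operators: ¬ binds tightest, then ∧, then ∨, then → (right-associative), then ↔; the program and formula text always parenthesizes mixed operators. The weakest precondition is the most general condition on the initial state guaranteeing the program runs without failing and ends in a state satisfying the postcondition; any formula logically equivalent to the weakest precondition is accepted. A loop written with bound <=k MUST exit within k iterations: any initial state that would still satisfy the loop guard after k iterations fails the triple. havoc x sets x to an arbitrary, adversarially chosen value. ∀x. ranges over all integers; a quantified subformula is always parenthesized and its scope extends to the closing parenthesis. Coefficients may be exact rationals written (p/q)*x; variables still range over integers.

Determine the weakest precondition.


Working backward. After the program, (1/3)*e + 2*n ≠ 2*b - 5 must hold.
Before skip: (1/3)*e + 2*n ≠ 2*b - 5
Before the loop (bound <=1), unroll the exhaustion recursion (WP_0 = exit-now case; WP_j = one more guarded iteration, up to j = 1):
  WP_0: (¬(2*n ≥ -7)) ∧ (1/3)*e + 2*n ≠ 2*b - 5
  WP_1: (2*n ≥ -7 → ((¬(2*b + 6*n ≥ -13)) ∧ (1/3)*e + 6*n ≠ -11)) ∧ ((¬(2*n ≥ -7)) → (1/3)*e + 2*n ≠ 2*b - 5)
So before the loop: (2*n ≥ -7 → ((¬(2*b + 6*n ≥ -13)) ∧ (1/3)*e + 6*n ≠ -11)) ∧ ((¬(2*n ≥ -7)) → (1/3)*e + 2*n ≠ 2*b - 5)
Before havoc pos: (2*n ≥ -7 → ((¬(2*b + 6*n ≥ -13)) ∧ (1/3)*e + 6*n ≠ -11)) ∧ ((¬(2*n ≥ -7)) → (1/3)*e + 2*n ≠ 2*b - 5)
Answer: WP = (2*n ≥ -7 → ((¬(2*b + 6*n ≥ -13)) ∧ (1/3)*e + 6*n ≠ -11)) ∧ ((¬(2*n ≥ -7)) → (1/3)*e + 2*n ≠ 2*b - 5)


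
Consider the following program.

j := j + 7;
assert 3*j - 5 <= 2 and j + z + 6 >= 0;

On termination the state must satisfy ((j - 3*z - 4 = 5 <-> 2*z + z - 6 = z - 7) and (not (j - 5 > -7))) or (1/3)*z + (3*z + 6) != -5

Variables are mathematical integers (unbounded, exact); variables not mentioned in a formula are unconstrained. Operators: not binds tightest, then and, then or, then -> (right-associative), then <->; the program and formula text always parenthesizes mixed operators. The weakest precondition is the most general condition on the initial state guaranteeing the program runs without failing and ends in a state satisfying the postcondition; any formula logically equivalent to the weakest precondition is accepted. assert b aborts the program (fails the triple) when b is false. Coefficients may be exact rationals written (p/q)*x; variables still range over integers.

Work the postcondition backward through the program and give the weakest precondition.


Working backward. After the program, the postcondition ((j - 3*z - 4 = 5 <-> 2*z + z - 6 = z - 7) and (not (j - 5 > -7))) or (1/3)*z + (3*z + 6) != -5 must hold; in canonical form it is ((j = 3*z + 9 <-> 2*z = -1) and (not (j > -2))) or (10/3)*z != -11.
Before assert 3*j - 5 <= 2 and j + z + 6 >= 0: 3*j <= 7 and j + z >= -6 and (((j = 3*z + 9 <-> 2*z = -1) and (not (j > -2))) or (10/3)*z != -11)
Before j := j + 7: 3*j <= -14 and j + z >= -13 and (((j = 3*z + 2 <-> 2*z = -1) and (not (j > -9))) or (10/3)*z != -11)
Answer: WP = 3*j <= -14 and j + z >= -13 and (((j = 3*z + 2 <-> 2*z = -1) and (not (j > -9))) or (10/3)*z != -11)


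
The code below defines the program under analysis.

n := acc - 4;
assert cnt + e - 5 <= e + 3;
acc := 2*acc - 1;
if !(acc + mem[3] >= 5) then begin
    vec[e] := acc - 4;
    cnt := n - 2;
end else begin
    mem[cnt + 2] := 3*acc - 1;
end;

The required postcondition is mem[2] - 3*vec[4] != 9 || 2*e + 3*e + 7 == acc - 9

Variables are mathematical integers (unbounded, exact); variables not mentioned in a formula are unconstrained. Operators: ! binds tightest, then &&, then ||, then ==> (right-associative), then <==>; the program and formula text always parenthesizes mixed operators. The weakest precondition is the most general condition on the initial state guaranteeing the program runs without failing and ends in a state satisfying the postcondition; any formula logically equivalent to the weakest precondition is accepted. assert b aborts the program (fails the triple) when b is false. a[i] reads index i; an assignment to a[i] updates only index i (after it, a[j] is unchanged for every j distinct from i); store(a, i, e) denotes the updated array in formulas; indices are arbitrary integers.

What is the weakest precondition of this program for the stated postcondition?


Working backward. After the program, the postcondition mem[2] - 3*vec[4] != 9 || 2*e + 3*e + 7 == acc - 9 must hold; in canonical form it is mem[2] != 3*vec[4] + 9 || 5*e == acc - 16.
Then branch requires mem[2] != 3*store(vec, e, acc - 4)[4] + 9 || 5*e == acc - 16; else branch requires store(mem, cnt + 2, 3*acc - 1)[2] != 3*vec[4] + 9 || 5*e == acc - 16.
Before the if: ((!(mem[3] + acc >= 5)) ==> (mem[2] != 3*store(vec, e, acc - 4)[4] + 9 || 5*e == acc - 16)) && (mem[3] + acc >= 5 ==> (store(mem, cnt + 2, 3*acc - 1)[2] != 3*vec[4] + 9 || 5*e == acc - 16))
Before acc := 2*acc - 1: ((!(mem[3] + 2*acc >= 6)) ==> (mem[2] != 3*store(vec, e, 2*acc - 5)[4] + 9 || 5*e == 2*acc - 17)) && (mem[3] + 2*acc >= 6 ==> (store(mem, cnt + 2, 6*acc - 4)[2] != 3*vec[4] + 9 || 5*e == 2*acc - 17))
Before assert cnt + e - 5 <= e + 3: cnt <= 8 && ((!(mem[3] + 2*acc >= 6)) ==> (mem[2] != 3*store(vec, e, 2*acc - 5)[4] + 9 || 5*e == 2*acc - 17)) && (mem[3] + 2*acc >= 6 ==> (store(mem, cnt + 2, 6*acc - 4)[2] != 3*vec[4] + 9 || 5*e == 2*acc - 17))
Before n := acc - 4: cnt <= 8 && ((!(mem[3] + 2*acc >= 6)) ==> (mem[2] != 3*store(vec, e, 2*acc - 5)[4] + 9 || 5*e == 2*acc - 17)) && (mem[3] + 2*acc >= 6 ==> (store(mem, cnt + 2, 6*acc - 4)[2] != 3*vec[4] + 9 || 5*e == 2*acc - 17))
Answer: WP = cnt <= 8 && ((!(mem[3] + 2*acc >= 6)) ==> (mem[2] != 3*store(vec, e, 2*acc - 5)[4] + 9 || 5*e == 2*acc - 17)) && (mem[3] + 2*acc >= 6 ==> (store(mem, cnt + 2, 6*acc - 4)[2] != 3*vec[4] + 9 || 5*e == 2*acc - 17))


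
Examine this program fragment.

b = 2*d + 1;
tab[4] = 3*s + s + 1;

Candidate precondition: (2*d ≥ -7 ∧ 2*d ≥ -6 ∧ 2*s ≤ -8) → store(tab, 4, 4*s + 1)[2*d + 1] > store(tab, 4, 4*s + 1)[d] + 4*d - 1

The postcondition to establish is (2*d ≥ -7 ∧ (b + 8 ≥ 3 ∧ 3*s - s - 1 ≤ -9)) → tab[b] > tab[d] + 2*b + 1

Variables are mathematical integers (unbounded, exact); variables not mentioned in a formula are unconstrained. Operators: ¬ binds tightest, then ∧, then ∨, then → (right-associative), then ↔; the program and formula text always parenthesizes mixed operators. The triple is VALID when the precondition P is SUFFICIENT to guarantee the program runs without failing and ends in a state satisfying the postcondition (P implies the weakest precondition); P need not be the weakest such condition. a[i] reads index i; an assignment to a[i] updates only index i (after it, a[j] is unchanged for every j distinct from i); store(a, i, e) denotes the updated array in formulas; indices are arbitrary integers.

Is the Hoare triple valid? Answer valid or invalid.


Working backward. After the program, the postcondition (2*d ≥ -7 ∧ (b + 8 ≥ 3 ∧ 3*s - s - 1 ≤ -9)) → tab[b] > tab[d] + 2*b + 1 must hold; in canonical form it is (2*d ≥ -7 ∧ b ≥ -5 ∧ 2*s ≤ -8) → tab[b] > tab[d] + 2*b + 1.
Before tab[4] := 3*s + s + 1: (2*d ≥ -7 ∧ b ≥ -5 ∧ 2*s ≤ -8) → store(tab, 4, 4*s + 1)[b] > store(tab, 4, 4*s + 1)[d] + 2*b + 1
Before b := 2*d + 1: (2*d ≥ -7 ∧ 2*d ≥ -6 ∧ 2*s ≤ -8) → store(tab, 4, 4*s + 1)[2*d + 1] > store(tab, 4, 4*s + 1)[d] + 4*d + 3
The weakest precondition is (2*d ≥ -7 ∧ 2*d ≥ -6 ∧ 2*s ≤ -8) → store(tab, 4, 4*s + 1)[2*d + 1] > store(tab, 4, 4*s + 1)[d] + 4*d + 3.
Check whether (2*d ≥ -7 ∧ 2*d ≥ -6 ∧ 2*s ≤ -8) → store(tab, 4, 4*s + 1)[2*d + 1] > store(tab, 4, 4*s + 1)[d] + 4*d - 1 implies it.
Countermodel: at the initial state d = 2, s = -4, tab = {[2] = 0, [4] = 3, [5] = 8, elsewhere 3}, the precondition holds but the weakest precondition fails.
Answer: invalid


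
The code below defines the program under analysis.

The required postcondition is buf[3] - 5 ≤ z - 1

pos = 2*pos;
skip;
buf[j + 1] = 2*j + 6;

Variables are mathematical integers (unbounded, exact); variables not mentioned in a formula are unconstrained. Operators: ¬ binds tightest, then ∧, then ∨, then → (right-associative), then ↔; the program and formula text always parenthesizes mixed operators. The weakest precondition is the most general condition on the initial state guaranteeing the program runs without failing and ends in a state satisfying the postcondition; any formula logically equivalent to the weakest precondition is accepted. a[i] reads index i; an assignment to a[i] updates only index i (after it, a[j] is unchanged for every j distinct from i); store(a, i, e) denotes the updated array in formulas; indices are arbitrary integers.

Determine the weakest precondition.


Working backward. After the program, the postcondition buf[3] - 5 ≤ z - 1 must hold; in canonical form it is buf[3] ≤ z + 4.
Before buf[j + 1] := 2*j + 6: store(buf, j + 1, 2*j + 6)[3] ≤ z + 4
Before skip: store(buf, j + 1, 2*j + 6)[3] ≤ z + 4
Before pos := 2*pos: store(buf, j + 1, 2*j + 6)[3] ≤ z + 4
Answer: WP = store(buf, j + 1, 2*j + 6)[3] ≤ z + 4
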